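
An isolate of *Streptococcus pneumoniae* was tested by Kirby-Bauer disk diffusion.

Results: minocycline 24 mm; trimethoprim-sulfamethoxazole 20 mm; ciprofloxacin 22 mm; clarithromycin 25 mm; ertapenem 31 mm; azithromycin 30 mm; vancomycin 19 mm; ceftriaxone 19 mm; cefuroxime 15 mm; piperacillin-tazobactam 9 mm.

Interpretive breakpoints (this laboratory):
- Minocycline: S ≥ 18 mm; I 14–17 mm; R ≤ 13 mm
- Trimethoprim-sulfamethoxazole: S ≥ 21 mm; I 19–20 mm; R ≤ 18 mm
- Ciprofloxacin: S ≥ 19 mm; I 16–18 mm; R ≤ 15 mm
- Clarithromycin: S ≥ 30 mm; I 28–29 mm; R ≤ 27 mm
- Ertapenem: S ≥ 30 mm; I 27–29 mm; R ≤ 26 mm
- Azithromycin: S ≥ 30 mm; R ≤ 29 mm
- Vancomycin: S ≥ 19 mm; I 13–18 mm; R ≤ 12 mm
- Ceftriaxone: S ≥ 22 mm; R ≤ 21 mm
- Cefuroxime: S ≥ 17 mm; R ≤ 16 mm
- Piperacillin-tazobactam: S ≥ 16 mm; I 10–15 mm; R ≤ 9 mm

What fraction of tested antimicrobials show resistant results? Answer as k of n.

Minocycline: 24 mm is ≥ 18 mm — Susceptible
Trimethoprim-sulfamethoxazole (20 mm) in 19–20 mm → I
Ciprofloxacin (22 mm) ≥ 19 mm → susceptible
Clarithromycin 25 mm: ≤ 27 mm — resistant
Ertapenem: 31 mm is ≥ 30 mm → S
Azithromycin (30 mm) ≥ 30 mm — susceptible
Vancomycin (19 mm) ≥ 19 mm ⇒ S
Ceftriaxone 19 mm: ≤ 21 mm ⇒ R
Cefuroxime (15 mm) ≤ 16 mm — resistant
Piperacillin-tazobactam 9 mm: ≤ 9 mm ⇒ resistant
Resistant: 4/10

4 of 10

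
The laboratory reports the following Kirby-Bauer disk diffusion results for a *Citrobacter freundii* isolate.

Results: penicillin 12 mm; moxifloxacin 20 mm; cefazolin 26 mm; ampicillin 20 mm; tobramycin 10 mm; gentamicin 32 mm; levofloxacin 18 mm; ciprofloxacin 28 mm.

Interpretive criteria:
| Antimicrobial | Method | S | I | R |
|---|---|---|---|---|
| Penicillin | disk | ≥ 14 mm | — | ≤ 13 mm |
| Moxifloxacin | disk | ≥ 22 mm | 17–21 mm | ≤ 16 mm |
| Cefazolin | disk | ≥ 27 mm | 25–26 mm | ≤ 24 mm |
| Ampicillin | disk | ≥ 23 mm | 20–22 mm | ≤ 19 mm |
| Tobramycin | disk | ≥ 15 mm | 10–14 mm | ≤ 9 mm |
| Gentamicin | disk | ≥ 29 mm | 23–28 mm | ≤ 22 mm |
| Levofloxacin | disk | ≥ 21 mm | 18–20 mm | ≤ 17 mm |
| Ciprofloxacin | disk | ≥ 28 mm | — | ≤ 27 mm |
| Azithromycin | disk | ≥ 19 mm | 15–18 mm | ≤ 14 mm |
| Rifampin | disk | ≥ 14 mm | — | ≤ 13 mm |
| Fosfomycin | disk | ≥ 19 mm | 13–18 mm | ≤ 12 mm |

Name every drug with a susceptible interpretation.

gentamicin, ciprofloxacin

Penicillin: 12 mm is ≤ 13 mm → Resistant
Moxifloxacin: 20 mm is in 17–21 mm — intermediate
Cefazolin: 26 mm is in 25–26 mm — Intermediate
Ampicillin: 20 mm is in 20–22 mm ⇒ Intermediate
Tobramycin: 10 mm is in 10–14 mm → intermediate
Gentamicin (32 mm) ≥ 29 mm → S
Levofloxacin 18 mm: in 18–20 mm ⇒ intermediate
Ciprofloxacin: 28 mm is ≥ 28 mm — Susceptible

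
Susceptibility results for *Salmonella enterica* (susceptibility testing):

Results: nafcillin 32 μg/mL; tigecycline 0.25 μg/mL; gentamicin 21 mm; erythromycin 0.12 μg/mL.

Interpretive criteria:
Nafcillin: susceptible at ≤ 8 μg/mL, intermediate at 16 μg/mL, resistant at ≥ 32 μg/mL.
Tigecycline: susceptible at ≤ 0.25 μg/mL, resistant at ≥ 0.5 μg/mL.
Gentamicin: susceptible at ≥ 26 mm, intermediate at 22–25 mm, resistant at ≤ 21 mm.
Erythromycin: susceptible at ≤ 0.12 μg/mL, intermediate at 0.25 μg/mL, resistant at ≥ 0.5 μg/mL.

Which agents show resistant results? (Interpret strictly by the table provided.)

Nafcillin (32 μg/mL) ≥ 32 μg/mL ⇒ Resistant
Tigecycline: 0.25 μg/mL is ≤ 0.25 μg/mL — susceptible
Gentamicin 21 mm: ≤ 21 mm — resistant
Erythromycin (0.12 μg/mL) ≤ 0.12 μg/mL ⇒ Susceptible

nafcillin, gentamicin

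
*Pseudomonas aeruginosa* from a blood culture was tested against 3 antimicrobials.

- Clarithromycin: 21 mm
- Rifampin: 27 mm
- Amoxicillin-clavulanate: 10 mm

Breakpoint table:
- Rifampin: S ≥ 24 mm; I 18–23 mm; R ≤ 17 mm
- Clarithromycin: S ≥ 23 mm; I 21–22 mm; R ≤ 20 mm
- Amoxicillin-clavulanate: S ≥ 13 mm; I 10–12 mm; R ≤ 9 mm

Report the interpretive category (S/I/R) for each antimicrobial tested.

I, S, I

Clarithromycin (21 mm) in 21–22 mm → intermediate
Rifampin: 27 mm is ≥ 24 mm → susceptible
Amoxicillin-clavulanate (10 mm) in 10–12 mm ⇒ intermediate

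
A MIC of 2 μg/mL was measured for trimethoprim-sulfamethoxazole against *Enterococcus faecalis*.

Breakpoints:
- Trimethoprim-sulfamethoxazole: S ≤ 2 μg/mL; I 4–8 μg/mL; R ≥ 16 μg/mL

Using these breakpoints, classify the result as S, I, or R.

S

Trimethoprim-sulfamethoxazole (2 μg/mL) ≤ 2 μg/mL → S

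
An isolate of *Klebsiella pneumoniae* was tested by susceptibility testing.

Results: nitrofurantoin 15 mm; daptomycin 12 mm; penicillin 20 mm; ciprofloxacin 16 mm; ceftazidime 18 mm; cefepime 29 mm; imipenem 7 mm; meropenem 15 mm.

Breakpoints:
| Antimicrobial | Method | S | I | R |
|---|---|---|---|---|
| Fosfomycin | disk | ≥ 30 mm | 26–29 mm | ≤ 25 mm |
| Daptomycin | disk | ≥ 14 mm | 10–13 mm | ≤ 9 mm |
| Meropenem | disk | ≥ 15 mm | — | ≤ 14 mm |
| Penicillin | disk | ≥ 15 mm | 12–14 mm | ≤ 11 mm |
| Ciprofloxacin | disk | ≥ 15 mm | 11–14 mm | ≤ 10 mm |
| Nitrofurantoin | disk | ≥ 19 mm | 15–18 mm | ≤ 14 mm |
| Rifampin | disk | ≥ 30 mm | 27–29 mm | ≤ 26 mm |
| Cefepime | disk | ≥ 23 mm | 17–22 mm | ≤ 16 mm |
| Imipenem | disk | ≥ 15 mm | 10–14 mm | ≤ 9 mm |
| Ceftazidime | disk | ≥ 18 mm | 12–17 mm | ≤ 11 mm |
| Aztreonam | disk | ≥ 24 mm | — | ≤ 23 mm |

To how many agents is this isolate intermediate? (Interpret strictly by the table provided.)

Nitrofurantoin 15 mm: in 15–18 mm → I
Daptomycin (12 mm) in 10–13 mm — I
Penicillin: 20 mm is ≥ 15 mm — S
Ciprofloxacin 16 mm: ≥ 15 mm — S
Ceftazidime 18 mm: ≥ 18 mm → S
Cefepime 29 mm: ≥ 23 mm → Susceptible
Imipenem (7 mm) ≤ 9 mm ⇒ resistant
Meropenem (15 mm) ≥ 15 mm ⇒ S
Intermediate: 2

2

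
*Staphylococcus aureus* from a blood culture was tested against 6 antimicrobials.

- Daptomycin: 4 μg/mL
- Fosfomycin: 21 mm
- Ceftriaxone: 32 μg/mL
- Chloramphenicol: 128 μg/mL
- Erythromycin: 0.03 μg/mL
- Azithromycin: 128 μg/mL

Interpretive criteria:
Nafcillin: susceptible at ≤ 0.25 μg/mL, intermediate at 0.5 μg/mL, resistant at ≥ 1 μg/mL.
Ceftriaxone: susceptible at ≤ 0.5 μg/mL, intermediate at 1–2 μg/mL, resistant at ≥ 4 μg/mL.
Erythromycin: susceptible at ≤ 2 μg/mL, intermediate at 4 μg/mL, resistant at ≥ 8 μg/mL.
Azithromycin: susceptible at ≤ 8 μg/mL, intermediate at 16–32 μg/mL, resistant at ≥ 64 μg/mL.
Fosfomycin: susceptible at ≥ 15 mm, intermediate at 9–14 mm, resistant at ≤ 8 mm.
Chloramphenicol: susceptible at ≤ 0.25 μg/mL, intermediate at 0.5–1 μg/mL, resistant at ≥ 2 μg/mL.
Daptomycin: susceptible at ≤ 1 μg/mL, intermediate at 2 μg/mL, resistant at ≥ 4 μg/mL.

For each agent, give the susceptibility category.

R, S, R, R, S, R

Daptomycin 4 μg/mL: ≥ 4 μg/mL → resistant
Fosfomycin (21 mm) ≥ 15 mm → S
Ceftriaxone (32 μg/mL) ≥ 4 μg/mL → Resistant
Chloramphenicol (128 μg/mL) ≥ 2 μg/mL — Resistant
Erythromycin (0.03 μg/mL) ≤ 2 μg/mL — susceptible
Azithromycin (128 μg/mL) ≥ 64 μg/mL ⇒ Resistant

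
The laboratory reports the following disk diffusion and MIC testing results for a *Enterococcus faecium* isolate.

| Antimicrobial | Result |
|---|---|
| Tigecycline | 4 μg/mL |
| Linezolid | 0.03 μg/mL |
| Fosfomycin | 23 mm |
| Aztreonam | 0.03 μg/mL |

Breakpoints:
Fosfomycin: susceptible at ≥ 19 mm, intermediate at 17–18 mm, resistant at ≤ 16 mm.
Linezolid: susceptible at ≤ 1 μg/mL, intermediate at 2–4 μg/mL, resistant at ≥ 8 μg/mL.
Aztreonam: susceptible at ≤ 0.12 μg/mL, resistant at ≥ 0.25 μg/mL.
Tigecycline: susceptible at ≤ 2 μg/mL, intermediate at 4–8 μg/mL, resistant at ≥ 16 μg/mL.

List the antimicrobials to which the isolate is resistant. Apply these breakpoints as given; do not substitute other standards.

Tigecycline (4 μg/mL) in 4–8 μg/mL ⇒ I
Linezolid: 0.03 μg/mL is ≤ 1 μg/mL ⇒ Susceptible
Fosfomycin: 23 mm is ≥ 19 mm — susceptible
Aztreonam: 0.03 μg/mL is ≤ 0.12 μg/mL — susceptible

none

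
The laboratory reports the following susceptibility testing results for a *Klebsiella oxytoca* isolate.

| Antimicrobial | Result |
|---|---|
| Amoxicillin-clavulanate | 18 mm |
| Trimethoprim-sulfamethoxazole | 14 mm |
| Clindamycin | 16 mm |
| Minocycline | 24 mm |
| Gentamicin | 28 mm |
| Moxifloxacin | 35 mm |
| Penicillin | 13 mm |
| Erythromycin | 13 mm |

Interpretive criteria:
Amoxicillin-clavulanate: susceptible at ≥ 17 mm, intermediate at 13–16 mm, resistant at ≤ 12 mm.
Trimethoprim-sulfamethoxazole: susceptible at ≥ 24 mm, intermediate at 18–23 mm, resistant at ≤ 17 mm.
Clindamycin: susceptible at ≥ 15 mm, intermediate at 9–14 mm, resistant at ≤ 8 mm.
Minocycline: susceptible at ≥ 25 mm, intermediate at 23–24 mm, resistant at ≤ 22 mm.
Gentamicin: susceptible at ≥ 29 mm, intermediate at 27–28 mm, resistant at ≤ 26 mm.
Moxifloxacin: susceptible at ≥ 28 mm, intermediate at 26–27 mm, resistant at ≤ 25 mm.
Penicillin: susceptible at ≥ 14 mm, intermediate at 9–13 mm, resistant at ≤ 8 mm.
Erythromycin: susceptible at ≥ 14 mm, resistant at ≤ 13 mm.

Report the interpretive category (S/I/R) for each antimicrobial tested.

Amoxicillin-clavulanate: 18 mm is ≥ 17 mm ⇒ S
Trimethoprim-sulfamethoxazole: 14 mm is ≤ 17 mm → Resistant
Clindamycin 16 mm: ≥ 15 mm — Susceptible
Minocycline (24 mm) in 23–24 mm — I
Gentamicin: 28 mm is in 27–28 mm → intermediate
Moxifloxacin: 35 mm is ≥ 28 mm → S
Penicillin 13 mm: in 9–13 mm — Intermediate
Erythromycin: 13 mm is ≤ 13 mm ⇒ Resistant

S, R, S, I, I, S, I, R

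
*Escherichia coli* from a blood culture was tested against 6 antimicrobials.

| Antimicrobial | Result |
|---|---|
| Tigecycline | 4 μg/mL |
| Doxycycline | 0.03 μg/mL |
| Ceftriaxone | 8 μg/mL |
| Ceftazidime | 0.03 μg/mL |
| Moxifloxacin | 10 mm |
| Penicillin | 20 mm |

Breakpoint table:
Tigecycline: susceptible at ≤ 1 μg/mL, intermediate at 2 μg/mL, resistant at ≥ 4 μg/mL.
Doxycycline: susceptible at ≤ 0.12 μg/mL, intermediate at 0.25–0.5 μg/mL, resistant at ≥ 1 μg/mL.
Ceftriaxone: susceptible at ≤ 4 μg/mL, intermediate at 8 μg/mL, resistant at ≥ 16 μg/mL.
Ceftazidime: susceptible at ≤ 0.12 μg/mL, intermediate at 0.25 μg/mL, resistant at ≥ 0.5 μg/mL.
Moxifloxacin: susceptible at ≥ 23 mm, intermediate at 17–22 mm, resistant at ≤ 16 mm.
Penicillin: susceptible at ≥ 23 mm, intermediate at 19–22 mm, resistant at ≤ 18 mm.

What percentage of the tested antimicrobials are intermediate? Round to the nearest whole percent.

Tigecycline 4 μg/mL: ≥ 4 μg/mL ⇒ resistant
Doxycycline: 0.03 μg/mL is ≤ 0.12 μg/mL → susceptible
Ceftriaxone: 8 μg/mL is = 8 μg/mL — intermediate
Ceftazidime: 0.03 μg/mL is ≤ 0.12 μg/mL ⇒ Susceptible
Moxifloxacin (10 mm) ≤ 16 mm ⇒ Resistant
Penicillin: 20 mm is in 19–22 mm → I
Intermediate: 2/6

33%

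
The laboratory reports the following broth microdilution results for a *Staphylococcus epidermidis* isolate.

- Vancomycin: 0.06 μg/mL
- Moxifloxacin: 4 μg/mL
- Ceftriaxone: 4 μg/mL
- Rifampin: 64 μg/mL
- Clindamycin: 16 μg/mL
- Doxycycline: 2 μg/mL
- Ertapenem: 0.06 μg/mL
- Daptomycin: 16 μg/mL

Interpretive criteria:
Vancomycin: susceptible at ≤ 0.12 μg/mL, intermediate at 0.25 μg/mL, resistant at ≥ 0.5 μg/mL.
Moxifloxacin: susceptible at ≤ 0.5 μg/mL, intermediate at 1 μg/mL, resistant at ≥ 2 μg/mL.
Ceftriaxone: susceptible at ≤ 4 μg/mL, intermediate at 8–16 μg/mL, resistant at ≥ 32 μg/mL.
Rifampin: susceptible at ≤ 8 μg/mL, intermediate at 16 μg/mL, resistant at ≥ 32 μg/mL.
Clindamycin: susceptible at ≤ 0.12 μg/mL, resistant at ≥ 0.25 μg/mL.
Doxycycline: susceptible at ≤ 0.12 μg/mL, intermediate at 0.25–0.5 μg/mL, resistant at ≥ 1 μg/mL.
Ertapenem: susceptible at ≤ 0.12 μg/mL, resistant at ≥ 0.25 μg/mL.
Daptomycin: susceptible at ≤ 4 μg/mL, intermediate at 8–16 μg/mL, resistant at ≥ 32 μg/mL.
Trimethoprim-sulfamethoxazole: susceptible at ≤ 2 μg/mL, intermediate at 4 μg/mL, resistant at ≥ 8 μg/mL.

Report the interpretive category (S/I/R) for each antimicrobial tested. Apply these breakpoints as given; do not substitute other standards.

S, R, S, R, R, R, S, I

Vancomycin (0.06 μg/mL) ≤ 0.12 μg/mL → Susceptible
Moxifloxacin 4 μg/mL: ≥ 2 μg/mL → resistant
Ceftriaxone: 4 μg/mL is ≤ 4 μg/mL → S
Rifampin 64 μg/mL: ≥ 32 μg/mL — R
Clindamycin (16 μg/mL) ≥ 0.25 μg/mL — resistant
Doxycycline (2 μg/mL) ≥ 1 μg/mL — R
Ertapenem: 0.06 μg/mL is ≤ 0.12 μg/mL ⇒ Susceptible
Daptomycin 16 μg/mL: in 8–16 μg/mL → intermediate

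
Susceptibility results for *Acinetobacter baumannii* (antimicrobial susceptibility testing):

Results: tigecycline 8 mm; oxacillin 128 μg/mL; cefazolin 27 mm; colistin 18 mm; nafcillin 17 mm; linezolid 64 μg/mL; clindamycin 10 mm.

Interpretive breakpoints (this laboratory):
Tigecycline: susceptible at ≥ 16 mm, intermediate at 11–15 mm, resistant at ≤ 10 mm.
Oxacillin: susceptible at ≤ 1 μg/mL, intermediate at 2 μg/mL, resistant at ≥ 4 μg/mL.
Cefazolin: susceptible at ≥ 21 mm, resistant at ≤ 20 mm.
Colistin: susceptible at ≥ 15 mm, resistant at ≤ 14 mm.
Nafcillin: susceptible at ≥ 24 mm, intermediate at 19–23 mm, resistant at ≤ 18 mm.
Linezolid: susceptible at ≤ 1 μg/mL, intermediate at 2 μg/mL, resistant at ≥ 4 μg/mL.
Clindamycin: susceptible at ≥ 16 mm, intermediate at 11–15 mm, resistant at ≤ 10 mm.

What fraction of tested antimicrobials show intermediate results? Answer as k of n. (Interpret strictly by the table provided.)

0 of 7

Tigecycline (8 mm) ≤ 10 mm — Resistant
Oxacillin (128 μg/mL) ≥ 4 μg/mL — Resistant
Cefazolin (27 mm) ≥ 21 mm — S
Colistin (18 mm) ≥ 15 mm — S
Nafcillin: 17 mm is ≤ 18 mm — Resistant
Linezolid: 64 μg/mL is ≥ 4 μg/mL — R
Clindamycin 10 mm: ≤ 10 mm — Resistant
Intermediate: 0/7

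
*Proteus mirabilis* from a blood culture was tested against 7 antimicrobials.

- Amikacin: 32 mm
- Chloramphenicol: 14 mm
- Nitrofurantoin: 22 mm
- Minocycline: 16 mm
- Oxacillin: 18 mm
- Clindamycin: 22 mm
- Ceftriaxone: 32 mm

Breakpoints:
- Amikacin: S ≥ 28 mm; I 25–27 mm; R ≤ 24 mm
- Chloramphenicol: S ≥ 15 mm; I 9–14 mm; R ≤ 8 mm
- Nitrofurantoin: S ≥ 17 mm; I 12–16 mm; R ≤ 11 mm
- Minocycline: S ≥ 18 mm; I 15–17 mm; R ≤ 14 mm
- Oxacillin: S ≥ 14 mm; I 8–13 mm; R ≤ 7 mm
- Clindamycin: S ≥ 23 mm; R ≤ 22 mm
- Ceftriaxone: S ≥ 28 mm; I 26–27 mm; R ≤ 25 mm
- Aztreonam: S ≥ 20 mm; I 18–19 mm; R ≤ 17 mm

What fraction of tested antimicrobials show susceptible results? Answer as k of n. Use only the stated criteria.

4 of 7

Amikacin: 32 mm is ≥ 28 mm — S
Chloramphenicol (14 mm) in 9–14 mm ⇒ I
Nitrofurantoin 22 mm: ≥ 17 mm ⇒ susceptible
Minocycline: 16 mm is in 15–17 mm ⇒ Intermediate
Oxacillin: 18 mm is ≥ 14 mm ⇒ Susceptible
Clindamycin: 22 mm is ≤ 22 mm ⇒ Resistant
Ceftriaxone 32 mm: ≥ 28 mm — S
Susceptible: 4/7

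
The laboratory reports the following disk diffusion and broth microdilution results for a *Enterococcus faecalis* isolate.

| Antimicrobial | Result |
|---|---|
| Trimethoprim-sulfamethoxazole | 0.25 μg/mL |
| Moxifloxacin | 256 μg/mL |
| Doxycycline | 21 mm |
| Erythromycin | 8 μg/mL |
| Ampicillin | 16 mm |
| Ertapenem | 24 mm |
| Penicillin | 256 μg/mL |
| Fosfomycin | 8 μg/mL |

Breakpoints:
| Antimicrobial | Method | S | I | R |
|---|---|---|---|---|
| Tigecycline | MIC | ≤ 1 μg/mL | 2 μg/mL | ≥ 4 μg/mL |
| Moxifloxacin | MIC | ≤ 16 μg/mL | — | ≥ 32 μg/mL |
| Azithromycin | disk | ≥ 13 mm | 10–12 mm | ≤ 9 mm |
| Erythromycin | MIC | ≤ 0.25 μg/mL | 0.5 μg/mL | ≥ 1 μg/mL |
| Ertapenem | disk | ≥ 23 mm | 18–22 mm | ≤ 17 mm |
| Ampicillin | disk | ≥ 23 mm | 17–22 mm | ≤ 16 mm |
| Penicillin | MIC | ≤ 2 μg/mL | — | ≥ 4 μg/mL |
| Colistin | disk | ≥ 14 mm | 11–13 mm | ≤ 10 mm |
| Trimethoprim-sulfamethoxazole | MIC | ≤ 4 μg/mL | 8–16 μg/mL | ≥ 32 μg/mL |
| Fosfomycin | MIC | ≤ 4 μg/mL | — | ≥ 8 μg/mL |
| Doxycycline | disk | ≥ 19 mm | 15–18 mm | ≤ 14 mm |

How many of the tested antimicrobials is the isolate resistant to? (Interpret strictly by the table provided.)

Trimethoprim-sulfamethoxazole 0.25 μg/mL: ≤ 4 μg/mL — S
Moxifloxacin: 256 μg/mL is ≥ 32 μg/mL → Resistant
Doxycycline (21 mm) ≥ 19 mm — S
Erythromycin 8 μg/mL: ≥ 1 μg/mL — resistant
Ampicillin 16 mm: ≤ 16 mm ⇒ R
Ertapenem 24 mm: ≥ 23 mm ⇒ Susceptible
Penicillin 256 μg/mL: ≥ 4 μg/mL — resistant
Fosfomycin: 8 μg/mL is ≥ 8 μg/mL — resistant
Resistant: 5

5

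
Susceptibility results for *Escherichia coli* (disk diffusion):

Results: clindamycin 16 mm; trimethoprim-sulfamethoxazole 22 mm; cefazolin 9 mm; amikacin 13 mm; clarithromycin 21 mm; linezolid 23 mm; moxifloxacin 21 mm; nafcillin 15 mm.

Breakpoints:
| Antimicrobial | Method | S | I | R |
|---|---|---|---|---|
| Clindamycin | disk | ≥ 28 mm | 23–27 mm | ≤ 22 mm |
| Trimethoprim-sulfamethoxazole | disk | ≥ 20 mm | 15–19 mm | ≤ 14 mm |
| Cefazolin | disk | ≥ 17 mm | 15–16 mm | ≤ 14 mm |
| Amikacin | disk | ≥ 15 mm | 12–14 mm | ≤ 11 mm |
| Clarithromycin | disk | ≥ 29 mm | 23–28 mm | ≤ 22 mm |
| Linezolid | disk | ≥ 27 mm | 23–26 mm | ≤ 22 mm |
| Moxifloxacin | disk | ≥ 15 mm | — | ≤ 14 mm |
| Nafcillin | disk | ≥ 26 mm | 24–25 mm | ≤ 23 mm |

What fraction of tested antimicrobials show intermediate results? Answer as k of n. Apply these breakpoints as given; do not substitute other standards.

2 of 8

Clindamycin (16 mm) ≤ 22 mm ⇒ R
Trimethoprim-sulfamethoxazole (22 mm) ≥ 20 mm → Susceptible
Cefazolin: 9 mm is ≤ 14 mm — R
Amikacin 13 mm: in 12–14 mm ⇒ intermediate
Clarithromycin 21 mm: ≤ 22 mm ⇒ resistant
Linezolid: 23 mm is in 23–26 mm ⇒ intermediate
Moxifloxacin (21 mm) ≥ 15 mm → susceptible
Nafcillin (15 mm) ≤ 23 mm → R
Intermediate: 2/8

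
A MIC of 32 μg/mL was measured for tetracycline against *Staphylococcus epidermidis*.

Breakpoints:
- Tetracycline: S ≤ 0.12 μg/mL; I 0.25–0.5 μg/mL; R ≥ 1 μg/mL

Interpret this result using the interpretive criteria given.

Tetracycline (32 μg/mL) ≥ 1 μg/mL → Resistant

Resistant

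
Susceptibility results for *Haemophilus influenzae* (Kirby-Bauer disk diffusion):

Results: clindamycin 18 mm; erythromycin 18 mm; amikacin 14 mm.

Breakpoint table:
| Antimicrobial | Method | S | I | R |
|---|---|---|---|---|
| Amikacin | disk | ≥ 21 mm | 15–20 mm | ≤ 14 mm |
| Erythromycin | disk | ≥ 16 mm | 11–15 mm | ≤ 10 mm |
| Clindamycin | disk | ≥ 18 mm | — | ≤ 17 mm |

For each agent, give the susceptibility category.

Clindamycin 18 mm: ≥ 18 mm — S
Erythromycin (18 mm) ≥ 16 mm → susceptible
Amikacin: 14 mm is ≤ 14 mm — R

S, S, R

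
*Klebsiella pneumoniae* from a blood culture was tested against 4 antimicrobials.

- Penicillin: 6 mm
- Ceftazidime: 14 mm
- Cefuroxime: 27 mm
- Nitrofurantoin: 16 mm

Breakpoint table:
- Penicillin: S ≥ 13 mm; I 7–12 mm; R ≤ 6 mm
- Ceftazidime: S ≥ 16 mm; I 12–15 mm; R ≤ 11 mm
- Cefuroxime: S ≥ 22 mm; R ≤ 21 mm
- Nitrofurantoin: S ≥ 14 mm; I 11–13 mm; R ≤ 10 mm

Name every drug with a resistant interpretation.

Penicillin 6 mm: ≤ 6 mm — R
Ceftazidime (14 mm) in 12–15 mm → intermediate
Cefuroxime 27 mm: ≥ 22 mm — Susceptible
Nitrofurantoin: 16 mm is ≥ 14 mm → S

penicillin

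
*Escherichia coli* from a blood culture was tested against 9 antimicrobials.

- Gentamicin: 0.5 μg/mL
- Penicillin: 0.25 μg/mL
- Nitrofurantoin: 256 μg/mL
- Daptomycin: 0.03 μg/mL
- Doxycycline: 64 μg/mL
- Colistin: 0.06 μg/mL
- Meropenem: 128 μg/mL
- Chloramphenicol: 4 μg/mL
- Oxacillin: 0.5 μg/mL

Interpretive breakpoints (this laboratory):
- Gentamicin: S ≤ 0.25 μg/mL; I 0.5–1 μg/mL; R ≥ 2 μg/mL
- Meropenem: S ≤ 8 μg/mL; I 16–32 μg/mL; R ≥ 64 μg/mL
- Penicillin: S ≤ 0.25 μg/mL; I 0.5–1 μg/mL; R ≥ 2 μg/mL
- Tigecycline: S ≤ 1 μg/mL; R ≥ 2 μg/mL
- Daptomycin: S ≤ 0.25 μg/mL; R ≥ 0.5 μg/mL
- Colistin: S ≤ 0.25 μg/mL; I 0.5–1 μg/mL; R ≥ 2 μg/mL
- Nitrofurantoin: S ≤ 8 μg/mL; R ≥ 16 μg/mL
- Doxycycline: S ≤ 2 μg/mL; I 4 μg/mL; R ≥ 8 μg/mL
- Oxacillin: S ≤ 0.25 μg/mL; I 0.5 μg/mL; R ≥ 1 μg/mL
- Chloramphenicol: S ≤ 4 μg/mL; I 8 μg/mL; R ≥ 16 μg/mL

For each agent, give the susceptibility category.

I, S, R, S, R, S, R, S, I

Gentamicin 0.5 μg/mL: in 0.5–1 μg/mL — I
Penicillin: 0.25 μg/mL is ≤ 0.25 μg/mL — S
Nitrofurantoin (256 μg/mL) ≥ 16 μg/mL → R
Daptomycin: 0.03 μg/mL is ≤ 0.25 μg/mL → Susceptible
Doxycycline 64 μg/mL: ≥ 8 μg/mL ⇒ R
Colistin 0.06 μg/mL: ≤ 0.25 μg/mL → S
Meropenem: 128 μg/mL is ≥ 64 μg/mL ⇒ resistant
Chloramphenicol: 4 μg/mL is ≤ 4 μg/mL ⇒ S
Oxacillin: 0.5 μg/mL is = 0.5 μg/mL — intermediate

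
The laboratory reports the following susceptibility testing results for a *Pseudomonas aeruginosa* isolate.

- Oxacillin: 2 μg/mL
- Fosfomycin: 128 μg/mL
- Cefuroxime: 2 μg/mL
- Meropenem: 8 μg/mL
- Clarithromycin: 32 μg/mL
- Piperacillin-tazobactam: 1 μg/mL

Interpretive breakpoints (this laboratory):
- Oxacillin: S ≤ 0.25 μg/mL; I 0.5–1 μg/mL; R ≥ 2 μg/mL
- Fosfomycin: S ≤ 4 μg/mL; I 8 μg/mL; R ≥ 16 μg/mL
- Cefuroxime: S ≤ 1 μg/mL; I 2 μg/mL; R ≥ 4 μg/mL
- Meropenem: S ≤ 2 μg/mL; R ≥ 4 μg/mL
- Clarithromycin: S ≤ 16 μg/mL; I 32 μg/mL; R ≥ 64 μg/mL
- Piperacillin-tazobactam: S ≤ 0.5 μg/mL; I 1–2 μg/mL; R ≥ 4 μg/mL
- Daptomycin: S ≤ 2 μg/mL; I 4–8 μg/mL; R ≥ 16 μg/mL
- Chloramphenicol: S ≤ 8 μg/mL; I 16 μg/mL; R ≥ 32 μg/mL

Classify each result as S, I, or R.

R, R, I, R, I, I

Oxacillin 2 μg/mL: ≥ 2 μg/mL — R
Fosfomycin: 128 μg/mL is ≥ 16 μg/mL ⇒ R
Cefuroxime (2 μg/mL) = 2 μg/mL ⇒ intermediate
Meropenem: 8 μg/mL is ≥ 4 μg/mL — resistant
Clarithromycin: 32 μg/mL is = 32 μg/mL ⇒ Intermediate
Piperacillin-tazobactam: 1 μg/mL is in 1–2 μg/mL ⇒ intermediate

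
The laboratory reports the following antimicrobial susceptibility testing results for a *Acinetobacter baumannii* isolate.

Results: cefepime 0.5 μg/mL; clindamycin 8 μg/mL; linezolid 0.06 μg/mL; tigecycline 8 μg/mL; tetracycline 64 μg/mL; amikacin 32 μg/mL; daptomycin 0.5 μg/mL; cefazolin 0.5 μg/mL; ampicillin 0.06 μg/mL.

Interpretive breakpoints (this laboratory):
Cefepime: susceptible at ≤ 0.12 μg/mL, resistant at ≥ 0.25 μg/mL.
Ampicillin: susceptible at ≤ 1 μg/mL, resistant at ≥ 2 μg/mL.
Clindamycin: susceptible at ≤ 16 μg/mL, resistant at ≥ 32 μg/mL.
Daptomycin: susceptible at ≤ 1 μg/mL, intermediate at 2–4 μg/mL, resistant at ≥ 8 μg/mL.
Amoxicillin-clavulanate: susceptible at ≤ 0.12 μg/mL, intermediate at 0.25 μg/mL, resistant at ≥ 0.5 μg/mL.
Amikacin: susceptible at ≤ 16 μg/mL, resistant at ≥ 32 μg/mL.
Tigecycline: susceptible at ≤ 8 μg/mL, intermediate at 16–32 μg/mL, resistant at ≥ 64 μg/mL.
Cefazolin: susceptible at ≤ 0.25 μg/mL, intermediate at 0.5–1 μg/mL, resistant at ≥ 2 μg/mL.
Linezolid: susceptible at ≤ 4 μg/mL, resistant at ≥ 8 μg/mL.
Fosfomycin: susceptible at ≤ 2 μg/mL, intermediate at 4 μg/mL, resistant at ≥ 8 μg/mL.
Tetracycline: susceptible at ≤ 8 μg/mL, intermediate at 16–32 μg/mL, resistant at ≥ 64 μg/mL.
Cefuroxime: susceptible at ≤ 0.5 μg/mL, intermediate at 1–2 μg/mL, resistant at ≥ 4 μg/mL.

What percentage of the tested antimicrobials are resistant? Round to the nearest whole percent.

Cefepime 0.5 μg/mL: ≥ 0.25 μg/mL ⇒ R
Clindamycin: 8 μg/mL is ≤ 16 μg/mL — Susceptible
Linezolid: 0.06 μg/mL is ≤ 4 μg/mL — susceptible
Tigecycline 8 μg/mL: ≤ 8 μg/mL → Susceptible
Tetracycline: 64 μg/mL is ≥ 64 μg/mL — Resistant
Amikacin 32 μg/mL: ≥ 32 μg/mL — R
Daptomycin (0.5 μg/mL) ≤ 1 μg/mL ⇒ S
Cefazolin (0.5 μg/mL) in 0.5–1 μg/mL — I
Ampicillin: 0.06 μg/mL is ≤ 1 μg/mL ⇒ S
Resistant: 3/9

33%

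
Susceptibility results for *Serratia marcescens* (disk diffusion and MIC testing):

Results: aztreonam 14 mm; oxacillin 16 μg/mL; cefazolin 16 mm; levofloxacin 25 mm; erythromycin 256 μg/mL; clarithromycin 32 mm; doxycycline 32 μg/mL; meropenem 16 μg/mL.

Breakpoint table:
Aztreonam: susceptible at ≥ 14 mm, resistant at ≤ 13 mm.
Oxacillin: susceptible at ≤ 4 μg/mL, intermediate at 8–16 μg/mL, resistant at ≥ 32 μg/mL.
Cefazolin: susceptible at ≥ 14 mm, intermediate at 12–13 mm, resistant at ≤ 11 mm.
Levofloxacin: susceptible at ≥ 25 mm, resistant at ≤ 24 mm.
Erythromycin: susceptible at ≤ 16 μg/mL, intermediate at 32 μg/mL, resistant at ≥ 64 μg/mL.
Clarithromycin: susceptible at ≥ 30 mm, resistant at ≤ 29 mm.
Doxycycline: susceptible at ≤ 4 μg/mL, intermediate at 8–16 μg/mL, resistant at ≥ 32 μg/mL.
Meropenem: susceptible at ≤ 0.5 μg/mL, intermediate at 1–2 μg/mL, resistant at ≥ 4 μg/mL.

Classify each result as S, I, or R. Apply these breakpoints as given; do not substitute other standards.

Aztreonam (14 mm) ≥ 14 mm → Susceptible
Oxacillin (16 μg/mL) in 8–16 μg/mL — intermediate
Cefazolin (16 mm) ≥ 14 mm — susceptible
Levofloxacin (25 mm) ≥ 25 mm ⇒ susceptible
Erythromycin (256 μg/mL) ≥ 64 μg/mL → resistant
Clarithromycin 32 mm: ≥ 30 mm ⇒ susceptible
Doxycycline: 32 μg/mL is ≥ 32 μg/mL ⇒ R
Meropenem (16 μg/mL) ≥ 4 μg/mL → resistant

S, I, S, S, R, S, R, R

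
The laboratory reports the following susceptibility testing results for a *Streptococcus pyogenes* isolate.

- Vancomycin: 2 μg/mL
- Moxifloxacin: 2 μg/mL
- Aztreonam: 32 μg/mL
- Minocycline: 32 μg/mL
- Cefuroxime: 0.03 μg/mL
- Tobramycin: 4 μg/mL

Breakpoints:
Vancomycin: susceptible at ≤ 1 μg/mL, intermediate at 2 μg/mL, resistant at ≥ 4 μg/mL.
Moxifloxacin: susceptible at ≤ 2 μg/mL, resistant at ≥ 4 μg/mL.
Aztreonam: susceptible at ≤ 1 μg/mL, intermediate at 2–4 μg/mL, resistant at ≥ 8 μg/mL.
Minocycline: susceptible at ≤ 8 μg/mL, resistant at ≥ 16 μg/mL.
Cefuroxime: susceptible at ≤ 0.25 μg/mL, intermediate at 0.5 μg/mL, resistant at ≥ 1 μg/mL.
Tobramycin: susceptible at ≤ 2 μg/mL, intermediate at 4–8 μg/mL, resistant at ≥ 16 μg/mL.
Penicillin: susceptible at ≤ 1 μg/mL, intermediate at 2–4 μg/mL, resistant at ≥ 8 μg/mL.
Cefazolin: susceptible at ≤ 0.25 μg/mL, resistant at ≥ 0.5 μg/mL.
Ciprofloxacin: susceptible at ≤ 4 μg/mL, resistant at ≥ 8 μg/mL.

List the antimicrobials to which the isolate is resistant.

Vancomycin: 2 μg/mL is = 2 μg/mL → I
Moxifloxacin 2 μg/mL: ≤ 2 μg/mL — susceptible
Aztreonam (32 μg/mL) ≥ 8 μg/mL ⇒ R
Minocycline (32 μg/mL) ≥ 16 μg/mL → resistant
Cefuroxime: 0.03 μg/mL is ≤ 0.25 μg/mL → Susceptible
Tobramycin 4 μg/mL: in 4–8 μg/mL → Intermediate

aztreonam, minocycline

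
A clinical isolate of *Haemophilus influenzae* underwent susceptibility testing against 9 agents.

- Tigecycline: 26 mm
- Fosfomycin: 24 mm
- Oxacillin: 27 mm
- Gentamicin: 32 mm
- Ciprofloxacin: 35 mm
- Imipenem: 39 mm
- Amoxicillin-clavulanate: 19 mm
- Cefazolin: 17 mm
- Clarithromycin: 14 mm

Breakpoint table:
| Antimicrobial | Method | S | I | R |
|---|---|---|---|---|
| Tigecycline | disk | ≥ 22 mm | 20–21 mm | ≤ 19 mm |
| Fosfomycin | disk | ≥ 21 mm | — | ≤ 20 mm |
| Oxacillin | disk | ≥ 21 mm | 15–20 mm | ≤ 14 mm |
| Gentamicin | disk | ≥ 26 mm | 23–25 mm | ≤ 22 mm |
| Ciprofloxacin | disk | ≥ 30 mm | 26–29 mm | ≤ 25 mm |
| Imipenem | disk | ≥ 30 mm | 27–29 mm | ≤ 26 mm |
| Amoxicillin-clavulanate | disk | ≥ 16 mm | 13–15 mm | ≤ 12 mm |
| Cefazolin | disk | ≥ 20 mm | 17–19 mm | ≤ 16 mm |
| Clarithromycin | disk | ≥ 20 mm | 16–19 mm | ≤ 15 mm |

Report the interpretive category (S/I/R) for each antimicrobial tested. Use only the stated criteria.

S, S, S, S, S, S, S, I, R

Tigecycline: 26 mm is ≥ 22 mm ⇒ Susceptible
Fosfomycin: 24 mm is ≥ 21 mm → susceptible
Oxacillin (27 mm) ≥ 21 mm → Susceptible
Gentamicin: 32 mm is ≥ 26 mm ⇒ susceptible
Ciprofloxacin: 35 mm is ≥ 30 mm → S
Imipenem (39 mm) ≥ 30 mm → S
Amoxicillin-clavulanate 19 mm: ≥ 16 mm → S
Cefazolin 17 mm: in 17–19 mm ⇒ I
Clarithromycin (14 mm) ≤ 15 mm ⇒ resistant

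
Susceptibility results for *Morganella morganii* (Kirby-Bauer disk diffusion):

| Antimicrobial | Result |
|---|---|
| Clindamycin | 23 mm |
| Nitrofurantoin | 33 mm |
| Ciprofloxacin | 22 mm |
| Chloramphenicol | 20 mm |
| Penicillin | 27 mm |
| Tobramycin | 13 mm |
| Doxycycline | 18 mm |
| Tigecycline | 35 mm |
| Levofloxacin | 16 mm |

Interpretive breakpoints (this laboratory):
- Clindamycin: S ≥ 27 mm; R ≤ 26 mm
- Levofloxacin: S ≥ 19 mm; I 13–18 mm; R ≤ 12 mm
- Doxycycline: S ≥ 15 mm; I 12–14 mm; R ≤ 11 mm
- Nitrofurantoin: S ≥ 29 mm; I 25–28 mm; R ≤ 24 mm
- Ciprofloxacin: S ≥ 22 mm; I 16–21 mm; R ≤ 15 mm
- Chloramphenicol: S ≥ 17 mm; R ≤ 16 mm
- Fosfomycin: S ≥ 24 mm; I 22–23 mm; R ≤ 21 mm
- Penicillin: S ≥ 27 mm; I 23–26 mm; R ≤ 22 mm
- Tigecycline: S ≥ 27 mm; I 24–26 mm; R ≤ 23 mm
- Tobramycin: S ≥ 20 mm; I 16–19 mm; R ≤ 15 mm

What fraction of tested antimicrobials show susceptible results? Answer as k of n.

Clindamycin (23 mm) ≤ 26 mm ⇒ Resistant
Nitrofurantoin: 33 mm is ≥ 29 mm ⇒ susceptible
Ciprofloxacin (22 mm) ≥ 22 mm — susceptible
Chloramphenicol 20 mm: ≥ 17 mm — Susceptible
Penicillin: 27 mm is ≥ 27 mm — S
Tobramycin (13 mm) ≤ 15 mm — resistant
Doxycycline (18 mm) ≥ 15 mm — susceptible
Tigecycline: 35 mm is ≥ 27 mm ⇒ Susceptible
Levofloxacin 16 mm: in 13–18 mm ⇒ Intermediate
Susceptible: 6/9

6 of 9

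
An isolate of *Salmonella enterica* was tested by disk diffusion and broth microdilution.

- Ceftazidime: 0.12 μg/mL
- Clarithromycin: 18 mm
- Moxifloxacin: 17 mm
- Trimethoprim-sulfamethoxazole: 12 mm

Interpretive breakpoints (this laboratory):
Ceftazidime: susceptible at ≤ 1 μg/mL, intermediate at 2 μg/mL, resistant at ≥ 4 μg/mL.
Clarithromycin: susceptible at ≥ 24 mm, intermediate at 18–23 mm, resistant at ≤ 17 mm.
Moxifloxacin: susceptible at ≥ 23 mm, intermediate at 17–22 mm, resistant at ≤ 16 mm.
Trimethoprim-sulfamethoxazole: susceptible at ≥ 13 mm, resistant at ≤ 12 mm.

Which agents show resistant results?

trimethoprim-sulfamethoxazole

Ceftazidime 0.12 μg/mL: ≤ 1 μg/mL — susceptible
Clarithromycin: 18 mm is in 18–23 mm — Intermediate
Moxifloxacin 17 mm: in 17–22 mm → I
Trimethoprim-sulfamethoxazole 12 mm: ≤ 12 mm — R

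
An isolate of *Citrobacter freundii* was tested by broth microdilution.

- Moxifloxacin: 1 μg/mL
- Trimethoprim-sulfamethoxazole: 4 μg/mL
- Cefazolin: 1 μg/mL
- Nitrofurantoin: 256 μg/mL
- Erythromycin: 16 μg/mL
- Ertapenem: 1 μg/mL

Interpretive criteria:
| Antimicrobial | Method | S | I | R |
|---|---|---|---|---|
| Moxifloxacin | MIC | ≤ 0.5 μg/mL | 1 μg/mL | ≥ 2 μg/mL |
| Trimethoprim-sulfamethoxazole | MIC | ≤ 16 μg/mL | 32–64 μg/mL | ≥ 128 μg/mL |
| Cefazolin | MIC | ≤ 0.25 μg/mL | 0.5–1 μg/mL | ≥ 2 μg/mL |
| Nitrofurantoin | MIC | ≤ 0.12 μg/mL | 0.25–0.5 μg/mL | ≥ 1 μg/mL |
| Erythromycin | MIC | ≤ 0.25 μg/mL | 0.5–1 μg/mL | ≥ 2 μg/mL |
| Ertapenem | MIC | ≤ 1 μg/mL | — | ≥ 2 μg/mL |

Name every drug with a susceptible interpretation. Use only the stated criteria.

Moxifloxacin 1 μg/mL: = 1 μg/mL — Intermediate
Trimethoprim-sulfamethoxazole 4 μg/mL: ≤ 16 μg/mL → susceptible
Cefazolin (1 μg/mL) in 0.5–1 μg/mL ⇒ I
Nitrofurantoin: 256 μg/mL is ≥ 1 μg/mL → resistant
Erythromycin: 16 μg/mL is ≥ 2 μg/mL → Resistant
Ertapenem: 1 μg/mL is ≤ 1 μg/mL ⇒ susceptible

trimethoprim-sulfamethoxazole, ertapenem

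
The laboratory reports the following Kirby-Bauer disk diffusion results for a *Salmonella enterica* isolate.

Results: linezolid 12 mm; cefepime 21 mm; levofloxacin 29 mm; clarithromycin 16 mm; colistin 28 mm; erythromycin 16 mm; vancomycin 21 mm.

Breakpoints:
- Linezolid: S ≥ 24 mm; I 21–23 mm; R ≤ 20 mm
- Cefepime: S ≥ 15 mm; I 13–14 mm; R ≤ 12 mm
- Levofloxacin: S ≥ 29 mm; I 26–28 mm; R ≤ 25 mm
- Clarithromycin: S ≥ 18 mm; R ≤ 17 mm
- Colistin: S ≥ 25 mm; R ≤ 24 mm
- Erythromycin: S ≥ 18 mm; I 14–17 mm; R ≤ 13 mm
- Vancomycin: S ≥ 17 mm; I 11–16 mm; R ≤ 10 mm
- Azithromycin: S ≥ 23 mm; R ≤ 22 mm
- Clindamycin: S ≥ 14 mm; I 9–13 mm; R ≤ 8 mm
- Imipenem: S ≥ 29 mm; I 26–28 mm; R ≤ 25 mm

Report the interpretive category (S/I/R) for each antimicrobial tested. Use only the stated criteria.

Linezolid: 12 mm is ≤ 20 mm → resistant
Cefepime (21 mm) ≥ 15 mm — S
Levofloxacin (29 mm) ≥ 29 mm — Susceptible
Clarithromycin (16 mm) ≤ 17 mm — Resistant
Colistin 28 mm: ≥ 25 mm ⇒ Susceptible
Erythromycin 16 mm: in 14–17 mm → Intermediate
Vancomycin 21 mm: ≥ 17 mm ⇒ S

R, S, S, R, S, I, S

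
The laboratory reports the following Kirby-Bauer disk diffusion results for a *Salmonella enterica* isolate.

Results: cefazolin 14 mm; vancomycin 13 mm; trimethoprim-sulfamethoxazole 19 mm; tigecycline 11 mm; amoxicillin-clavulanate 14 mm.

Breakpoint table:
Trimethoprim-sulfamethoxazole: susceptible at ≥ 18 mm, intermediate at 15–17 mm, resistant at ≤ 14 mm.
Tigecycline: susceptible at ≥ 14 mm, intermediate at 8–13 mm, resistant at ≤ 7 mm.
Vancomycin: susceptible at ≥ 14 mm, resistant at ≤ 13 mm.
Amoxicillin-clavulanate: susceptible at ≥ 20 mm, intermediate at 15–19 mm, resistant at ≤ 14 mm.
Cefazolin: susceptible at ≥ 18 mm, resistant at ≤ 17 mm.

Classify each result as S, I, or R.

Cefazolin (14 mm) ≤ 17 mm ⇒ Resistant
Vancomycin: 13 mm is ≤ 13 mm ⇒ Resistant
Trimethoprim-sulfamethoxazole 19 mm: ≥ 18 mm — Susceptible
Tigecycline 11 mm: in 8–13 mm — I
Amoxicillin-clavulanate 14 mm: ≤ 14 mm — Resistant

R, R, S, I, R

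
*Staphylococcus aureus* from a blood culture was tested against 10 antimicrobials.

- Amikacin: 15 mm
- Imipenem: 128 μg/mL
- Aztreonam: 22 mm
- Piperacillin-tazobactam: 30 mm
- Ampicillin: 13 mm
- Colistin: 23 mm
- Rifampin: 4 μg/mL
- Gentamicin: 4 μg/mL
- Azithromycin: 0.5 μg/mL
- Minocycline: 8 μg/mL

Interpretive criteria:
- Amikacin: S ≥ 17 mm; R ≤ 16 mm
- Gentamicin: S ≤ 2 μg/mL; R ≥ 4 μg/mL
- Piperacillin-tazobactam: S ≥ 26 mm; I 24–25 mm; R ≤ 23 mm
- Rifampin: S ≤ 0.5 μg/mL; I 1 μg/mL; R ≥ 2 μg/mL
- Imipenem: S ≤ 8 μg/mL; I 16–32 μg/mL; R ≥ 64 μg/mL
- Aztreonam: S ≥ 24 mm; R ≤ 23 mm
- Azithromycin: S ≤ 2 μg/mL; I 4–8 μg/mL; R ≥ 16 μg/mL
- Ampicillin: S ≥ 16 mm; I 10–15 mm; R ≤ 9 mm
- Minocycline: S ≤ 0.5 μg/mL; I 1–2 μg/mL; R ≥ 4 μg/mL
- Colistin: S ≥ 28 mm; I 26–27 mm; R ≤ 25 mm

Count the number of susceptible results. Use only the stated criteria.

Amikacin 15 mm: ≤ 16 mm — Resistant
Imipenem: 128 μg/mL is ≥ 64 μg/mL → Resistant
Aztreonam (22 mm) ≤ 23 mm → R
Piperacillin-tazobactam 30 mm: ≥ 26 mm ⇒ S
Ampicillin (13 mm) in 10–15 mm → intermediate
Colistin 23 mm: ≤ 25 mm → R
Rifampin (4 μg/mL) ≥ 2 μg/mL ⇒ resistant
Gentamicin (4 μg/mL) ≥ 4 μg/mL ⇒ R
Azithromycin: 0.5 μg/mL is ≤ 2 μg/mL ⇒ Susceptible
Minocycline: 8 μg/mL is ≥ 4 μg/mL — resistant
Susceptible: 2

2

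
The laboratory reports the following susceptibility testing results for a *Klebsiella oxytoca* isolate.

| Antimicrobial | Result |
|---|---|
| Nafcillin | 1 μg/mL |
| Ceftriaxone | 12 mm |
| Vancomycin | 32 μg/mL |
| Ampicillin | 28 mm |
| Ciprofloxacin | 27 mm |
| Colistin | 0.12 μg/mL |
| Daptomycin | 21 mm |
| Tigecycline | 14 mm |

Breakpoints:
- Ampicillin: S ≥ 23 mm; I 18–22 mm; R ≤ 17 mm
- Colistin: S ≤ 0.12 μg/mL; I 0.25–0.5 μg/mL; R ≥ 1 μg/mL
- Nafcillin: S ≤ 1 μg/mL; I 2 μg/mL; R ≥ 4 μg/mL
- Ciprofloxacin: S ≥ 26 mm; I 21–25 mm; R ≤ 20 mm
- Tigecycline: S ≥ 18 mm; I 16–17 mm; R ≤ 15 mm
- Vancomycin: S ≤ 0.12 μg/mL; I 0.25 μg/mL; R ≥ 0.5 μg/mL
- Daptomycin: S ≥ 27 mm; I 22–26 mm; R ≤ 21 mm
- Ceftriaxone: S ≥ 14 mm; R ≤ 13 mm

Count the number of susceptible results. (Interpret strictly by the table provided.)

Nafcillin 1 μg/mL: ≤ 1 μg/mL — susceptible
Ceftriaxone 12 mm: ≤ 13 mm → resistant
Vancomycin 32 μg/mL: ≥ 0.5 μg/mL — resistant
Ampicillin: 28 mm is ≥ 23 mm → susceptible
Ciprofloxacin (27 mm) ≥ 26 mm — S
Colistin (0.12 μg/mL) ≤ 0.12 μg/mL ⇒ Susceptible
Daptomycin (21 mm) ≤ 21 mm ⇒ resistant
Tigecycline (14 mm) ≤ 15 mm — Resistant
Susceptible: 4

4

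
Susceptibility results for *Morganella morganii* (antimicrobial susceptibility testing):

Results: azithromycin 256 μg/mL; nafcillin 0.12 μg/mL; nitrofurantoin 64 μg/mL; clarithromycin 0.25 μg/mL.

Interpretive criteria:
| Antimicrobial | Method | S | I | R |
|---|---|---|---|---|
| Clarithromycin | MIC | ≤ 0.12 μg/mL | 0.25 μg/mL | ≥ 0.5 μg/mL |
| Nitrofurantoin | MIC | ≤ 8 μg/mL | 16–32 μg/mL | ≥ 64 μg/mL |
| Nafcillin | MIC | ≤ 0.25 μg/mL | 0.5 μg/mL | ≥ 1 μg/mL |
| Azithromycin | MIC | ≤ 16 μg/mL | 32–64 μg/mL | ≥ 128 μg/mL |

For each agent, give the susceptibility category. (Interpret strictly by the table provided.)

Azithromycin 256 μg/mL: ≥ 128 μg/mL ⇒ R
Nafcillin (0.12 μg/mL) ≤ 0.25 μg/mL → susceptible
Nitrofurantoin: 64 μg/mL is ≥ 64 μg/mL → R
Clarithromycin 0.25 μg/mL: = 0.25 μg/mL — Intermediate

R, S, R, I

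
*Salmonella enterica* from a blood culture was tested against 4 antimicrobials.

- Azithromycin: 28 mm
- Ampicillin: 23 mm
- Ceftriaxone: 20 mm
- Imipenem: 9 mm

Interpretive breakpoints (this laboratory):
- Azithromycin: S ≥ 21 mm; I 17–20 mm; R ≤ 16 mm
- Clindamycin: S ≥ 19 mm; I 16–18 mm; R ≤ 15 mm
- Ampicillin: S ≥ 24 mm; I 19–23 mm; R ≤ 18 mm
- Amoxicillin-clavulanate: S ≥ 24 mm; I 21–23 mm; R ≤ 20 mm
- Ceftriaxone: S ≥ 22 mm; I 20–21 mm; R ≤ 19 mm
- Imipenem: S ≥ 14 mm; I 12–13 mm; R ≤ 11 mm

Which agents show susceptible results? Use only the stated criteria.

azithromycin

Azithromycin 28 mm: ≥ 21 mm ⇒ S
Ampicillin 23 mm: in 19–23 mm ⇒ intermediate
Ceftriaxone 20 mm: in 20–21 mm ⇒ intermediate
Imipenem: 9 mm is ≤ 11 mm → Resistant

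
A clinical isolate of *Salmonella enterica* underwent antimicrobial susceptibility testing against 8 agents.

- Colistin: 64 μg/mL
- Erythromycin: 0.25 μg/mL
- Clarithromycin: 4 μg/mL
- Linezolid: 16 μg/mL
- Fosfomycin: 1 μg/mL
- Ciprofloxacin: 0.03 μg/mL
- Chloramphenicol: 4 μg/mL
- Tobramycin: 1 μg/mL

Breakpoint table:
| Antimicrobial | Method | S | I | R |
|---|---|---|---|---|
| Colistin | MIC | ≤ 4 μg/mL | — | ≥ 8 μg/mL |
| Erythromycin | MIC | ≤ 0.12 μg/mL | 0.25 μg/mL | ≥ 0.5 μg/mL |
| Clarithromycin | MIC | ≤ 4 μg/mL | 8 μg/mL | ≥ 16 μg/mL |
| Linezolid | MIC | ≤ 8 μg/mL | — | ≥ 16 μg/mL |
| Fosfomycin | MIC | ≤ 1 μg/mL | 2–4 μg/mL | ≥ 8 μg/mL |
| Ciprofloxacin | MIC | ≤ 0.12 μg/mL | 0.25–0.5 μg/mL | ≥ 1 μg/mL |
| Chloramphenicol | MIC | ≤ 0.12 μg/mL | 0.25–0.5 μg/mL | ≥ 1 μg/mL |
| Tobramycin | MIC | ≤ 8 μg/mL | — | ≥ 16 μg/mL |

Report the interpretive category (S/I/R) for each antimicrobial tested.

Colistin: 64 μg/mL is ≥ 8 μg/mL → resistant
Erythromycin 0.25 μg/mL: = 0.25 μg/mL — I
Clarithromycin 4 μg/mL: ≤ 4 μg/mL → S
Linezolid 16 μg/mL: ≥ 16 μg/mL → R
Fosfomycin: 1 μg/mL is ≤ 1 μg/mL ⇒ susceptible
Ciprofloxacin 0.03 μg/mL: ≤ 0.12 μg/mL — susceptible
Chloramphenicol 4 μg/mL: ≥ 1 μg/mL ⇒ resistant
Tobramycin (1 μg/mL) ≤ 8 μg/mL → Susceptible

R, I, S, R, S, S, R, S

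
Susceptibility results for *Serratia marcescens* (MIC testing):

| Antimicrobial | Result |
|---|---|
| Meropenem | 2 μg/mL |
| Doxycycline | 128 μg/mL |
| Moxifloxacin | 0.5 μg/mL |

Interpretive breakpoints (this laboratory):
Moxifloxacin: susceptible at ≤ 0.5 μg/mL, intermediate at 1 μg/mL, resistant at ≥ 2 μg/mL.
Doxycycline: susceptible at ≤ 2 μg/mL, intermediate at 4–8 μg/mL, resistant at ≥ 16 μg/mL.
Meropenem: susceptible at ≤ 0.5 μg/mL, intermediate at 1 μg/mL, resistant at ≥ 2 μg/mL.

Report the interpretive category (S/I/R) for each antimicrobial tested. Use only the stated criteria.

R, R, S

Meropenem: 2 μg/mL is ≥ 2 μg/mL — Resistant
Doxycycline 128 μg/mL: ≥ 16 μg/mL — resistant
Moxifloxacin (0.5 μg/mL) ≤ 0.5 μg/mL → S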